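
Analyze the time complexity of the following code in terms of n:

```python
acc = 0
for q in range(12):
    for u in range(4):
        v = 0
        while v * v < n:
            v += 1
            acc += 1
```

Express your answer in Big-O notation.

Each loop level contributes: 1 × 1 × √n. Multiplying the contributions gives O(√n).

Answer: O(√n)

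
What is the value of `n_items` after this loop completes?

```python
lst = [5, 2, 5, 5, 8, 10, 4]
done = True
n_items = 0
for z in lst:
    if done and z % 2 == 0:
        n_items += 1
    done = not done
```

Count even values at even positions
`n_items` takes the values: 0 → 1 → 2

Answer: 2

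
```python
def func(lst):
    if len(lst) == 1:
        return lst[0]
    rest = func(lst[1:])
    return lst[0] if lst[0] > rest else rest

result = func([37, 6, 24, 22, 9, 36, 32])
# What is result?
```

Recursive max over [37, 6, 24, 22, 9, 36, 32] = 37

Answer: 37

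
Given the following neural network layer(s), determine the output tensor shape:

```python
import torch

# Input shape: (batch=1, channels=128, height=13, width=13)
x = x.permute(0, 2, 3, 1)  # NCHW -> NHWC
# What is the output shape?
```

Input: (1, 128, 13, 13) -> Output: (1, 13, 13, 128)

Answer: (1, 13, 13, 128)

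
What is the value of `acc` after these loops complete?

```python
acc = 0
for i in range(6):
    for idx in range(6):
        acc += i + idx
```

Sum of all i+idx for i,idx in 6x6
`acc` takes the values: 0 → 1 → 3 → 6 → 10 → 15 → 16 → 18 → 21 → 25 → 30 → 36 → 38 → 41 → 45 → 50 → 56 → 63 → 66 → 70 → 75 → 81 → 88 → 96 → 100 → 105 → 111 → 118 → 126 → 135 → 140 → 146 → 153 → 161 → 170 → 180

Answer: 180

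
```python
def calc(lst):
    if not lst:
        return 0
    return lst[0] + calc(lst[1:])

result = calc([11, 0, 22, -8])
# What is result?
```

11 + 0 + 22 + (-8) + 0 = 25

Answer: 25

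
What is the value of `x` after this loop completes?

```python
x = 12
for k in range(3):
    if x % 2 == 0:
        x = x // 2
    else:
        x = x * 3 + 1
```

Collatz-style transformation from 12
`x` takes the values: 12 → 6 → 3 → 10

Answer: 10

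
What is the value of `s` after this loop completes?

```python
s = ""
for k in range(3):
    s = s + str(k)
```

Concatenate digits 0 to 2
`s` takes the values: "" → "0" → "01" → "012"

Answer: "012"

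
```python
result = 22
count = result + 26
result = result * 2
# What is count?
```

Trace:
`result = 22` → result = 22
`count = result + 26` → count = 48
`result = result * 2` → result = 44
So count = 48

Answer: 48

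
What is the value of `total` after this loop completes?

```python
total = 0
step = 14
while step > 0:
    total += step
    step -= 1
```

Sum 14 down to 1
`total` takes the values: 0 → 14 → 27 → 39 → 50 → 60 → 69 → 77 → 84 → 90 → 95 → 99 → 102 → 104 → 105

Answer: 105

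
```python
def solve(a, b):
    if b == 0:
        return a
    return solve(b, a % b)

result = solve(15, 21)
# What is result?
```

solve(15, 21) -> solve(21, 15) -> solve(15, 6) -> solve(6, 3) -> solve(3, 0) -> 3

Answer: 3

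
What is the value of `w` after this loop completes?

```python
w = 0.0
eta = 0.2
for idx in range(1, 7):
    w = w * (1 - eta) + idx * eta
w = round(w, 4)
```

Moving average with lr=0.2
`w` takes the values: 0.0 → 0.2 → 0.56 → 1.048 → 1.6384 → 2.31072 → 3.048576 → 3.0486

Answer: 3.0486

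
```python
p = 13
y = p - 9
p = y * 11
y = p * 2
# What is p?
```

Trace:
`p = 13` → p = 13
`y = p - 9` → y = 4
`p = y * 11` → p = 44
`y = p * 2` → y = 88
So p = 44

Answer: 44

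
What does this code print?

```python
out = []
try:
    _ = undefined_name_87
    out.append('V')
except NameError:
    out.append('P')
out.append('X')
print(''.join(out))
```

Execution trace: 'P' (except NameError) → 'X' (after the try/except). Output: PX

Answer: PX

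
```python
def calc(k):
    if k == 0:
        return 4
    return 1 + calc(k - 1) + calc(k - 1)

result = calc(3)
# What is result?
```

calc(k) = 1 + 2·calc(k-1), calc(0)=4. Closed form: (4+1)·2^3 - 1 = 39.

Answer: 39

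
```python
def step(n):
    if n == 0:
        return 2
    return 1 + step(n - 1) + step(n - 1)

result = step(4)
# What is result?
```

step(n) = 1 + 2·step(n-1), step(0)=2. Closed form: (2+1)·2^4 - 1 = 47.

Answer: 47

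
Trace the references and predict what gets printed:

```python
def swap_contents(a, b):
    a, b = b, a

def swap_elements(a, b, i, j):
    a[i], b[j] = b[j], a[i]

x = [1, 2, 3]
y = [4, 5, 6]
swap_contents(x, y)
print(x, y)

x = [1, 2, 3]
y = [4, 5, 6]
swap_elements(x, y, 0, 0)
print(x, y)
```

Key concept: parameter rebinding vs mutation.
Step by step:
`x = [1, 2, 3]` → x = [1, 2, 3]
`y = [4, 5, 6]` → y = [4, 5, 6]
`swap_contents(x, y)` → no visible change to tracked variables
`print(x, y)` → prints [1, 2, 3] [4, 5, 6]
`x = [1, 2, 3]` → x = [1, 2, 3]
`y = [4, 5, 6]` → y = [4, 5, 6]
`swap_elements(x, y, 0, 0)` → x = [4, 2, 3]; y = [1, 5, 6]
`print(x, y)` → prints [4, 2, 3] [1, 5, 6]

Answer:
[1, 2, 3] [4, 5, 6]
[4, 2, 3] [1, 5, 6]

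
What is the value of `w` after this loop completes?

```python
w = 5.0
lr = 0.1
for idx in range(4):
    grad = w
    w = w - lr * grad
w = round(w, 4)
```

Gradient descent: w = 5.0 * (1 - 0.1)^4
`w` takes the values: 5.0 → 4.5 → 4.05 → 3.645 → 3.2805

Answer: 3.2805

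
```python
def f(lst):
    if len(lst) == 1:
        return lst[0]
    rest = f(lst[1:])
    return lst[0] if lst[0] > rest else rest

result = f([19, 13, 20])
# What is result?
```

Recursive max over [19, 13, 20] = 20

Answer: 20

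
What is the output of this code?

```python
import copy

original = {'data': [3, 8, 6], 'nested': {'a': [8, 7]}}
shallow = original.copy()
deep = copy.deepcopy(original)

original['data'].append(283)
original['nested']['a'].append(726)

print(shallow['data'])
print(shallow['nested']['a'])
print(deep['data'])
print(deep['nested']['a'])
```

Key concept: comparing shallow vs deep copy.
Step by step:
`original = {'data': [3, 8, 6], 'nested': {'a': [8, 7]}}` → original = {'data': [3, 8, 6], 'nested': {'a': [8, 7]}}
`shallow = original.copy()` → shallow = {'data': [3, 8, 6], 'nested': {'a': [8, 7]}}
`deep = copy.deepcopy(original)` → deep = {'data': [3, 8, 6], 'nested': {'a': [8, 7]}}
`original['data'].append(283)` → original = {'data': [3, 8, 6, 283], 'nested': {'a': [8, 7]}}; shallow = {'data': [3, 8, 6, 283], 'nested': {'a': [8, 7]}}
`original['nested']['a'].append(726)` → original = {'data': [3, 8, 6, 283], 'nested': {'a': [8, 7, 726]}}; shallow = {'data': [3, 8, 6, 283], 'nested': {'a': [8, 7, 726]}}
`print(shallow['data'])` → prints [3, 8, 6, 283]
`print(shallow['nested']['a'])` → prints [8, 7, 726]
`print(deep['data'])` → prints [3, 8, 6]
`print(deep['nested']['a'])` → prints [8, 7]

Answer:
[3, 8, 6, 283]
[8, 7, 726]
[3, 8, 6]
[8, 7]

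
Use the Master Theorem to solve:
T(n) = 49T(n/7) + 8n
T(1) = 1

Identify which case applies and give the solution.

a=49, b=7, f(n)=8n. log_7(49) = 2. Since c=1 < 2, Case 1 applies: T(n) = Θ(n^log_b(a)) = O(n^2).

Answer: O(n^2) - Case 1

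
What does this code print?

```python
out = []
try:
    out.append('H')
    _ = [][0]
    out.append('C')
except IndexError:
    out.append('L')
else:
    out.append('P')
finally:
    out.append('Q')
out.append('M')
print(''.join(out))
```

Execution trace: 'H' (try body) → 'L' (except IndexError) → 'Q' (finally) → 'M' (after the try/except). Output: HLQM

Answer: HLQM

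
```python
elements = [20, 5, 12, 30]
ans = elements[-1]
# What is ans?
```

Trace:
`elements = [20, 5, 12, 30]` → elements = [20, 5, 12, 30]
`ans = elements[-1]` → ans = 30
So ans = 30

Answer: 30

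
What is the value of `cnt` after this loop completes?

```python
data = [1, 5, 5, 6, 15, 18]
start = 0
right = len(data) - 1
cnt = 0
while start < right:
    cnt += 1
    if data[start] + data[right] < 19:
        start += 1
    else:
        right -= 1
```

Steps to find pair summing to 19
`cnt` takes the values: 0 → 1 → 2 → 3 → 4 → 5

Answer: 5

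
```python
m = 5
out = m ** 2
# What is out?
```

Trace:
`m = 5` → m = 5
`out = m ** 2` → out = 25
So out = 25

Answer: 25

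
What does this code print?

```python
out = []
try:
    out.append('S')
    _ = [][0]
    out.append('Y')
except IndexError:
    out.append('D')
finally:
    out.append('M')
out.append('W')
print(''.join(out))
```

Execution trace: 'S' (try body) → 'D' (except IndexError) → 'M' (finally) → 'W' (after the try/except). Output: SDMW

Answer: SDMW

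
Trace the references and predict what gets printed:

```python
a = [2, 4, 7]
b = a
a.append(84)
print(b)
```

Key concept: basic list aliasing.
Step by step:
`a = [2, 4, 7]` → a = [2, 4, 7]
`b = a` → b = [2, 4, 7] (same object as a)
`a.append(84)` → a = [2, 4, 7, 84] (same object as b); b = [2, 4, 7, 84] (same object as a)
`print(b)` → prints [2, 4, 7, 84]

Answer: [2, 4, 7, 84]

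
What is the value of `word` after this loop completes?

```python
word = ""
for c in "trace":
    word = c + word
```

Reverse 'trace'
`word` takes the values: "" → "t" → "rt" → "art" → "cart" → "ecart"

Answer: "ecart"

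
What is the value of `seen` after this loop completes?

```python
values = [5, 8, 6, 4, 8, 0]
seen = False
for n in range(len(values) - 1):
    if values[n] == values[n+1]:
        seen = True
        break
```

Check consecutive duplicates in [5, 8, 6, 4, 8, 0]
`seen` takes the values: False

Answer: False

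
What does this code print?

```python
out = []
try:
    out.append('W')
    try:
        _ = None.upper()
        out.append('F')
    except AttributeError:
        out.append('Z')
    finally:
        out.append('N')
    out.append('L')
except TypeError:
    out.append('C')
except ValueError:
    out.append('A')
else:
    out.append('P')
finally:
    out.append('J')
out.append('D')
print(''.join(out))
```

Execution trace: 'W' (try body) → 'Z' (inner except AttributeError) → 'N' (inner finally) → 'L' (try body, no exception) → 'P' (else) → 'J' (finally) → 'D' (after the try/except). Output: WZNLPJD

Answer: WZNLPJD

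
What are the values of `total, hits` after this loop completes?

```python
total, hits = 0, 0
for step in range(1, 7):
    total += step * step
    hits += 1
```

Sum of squares and count
`total, hits` takes the values: (0, 0) → (1, 0) → (1, 1) → (5, 1) → (5, 2) → (14, 2) → (14, 3) → (30, 3) → (30, 4) → (55, 4) → (55, 5) → (91, 5) → (91, 6)

Answer: 91, 6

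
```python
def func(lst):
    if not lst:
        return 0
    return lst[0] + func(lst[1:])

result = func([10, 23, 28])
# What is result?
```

10 + 23 + 28 + 0 = 61

Answer: 61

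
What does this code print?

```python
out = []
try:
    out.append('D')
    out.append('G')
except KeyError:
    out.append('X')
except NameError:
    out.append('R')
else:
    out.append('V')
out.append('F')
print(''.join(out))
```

Execution trace: 'D' (try body) → 'G' (try body, no exception) → 'V' (else) → 'F' (after the try/except). Output: DGVF

Answer: DGVF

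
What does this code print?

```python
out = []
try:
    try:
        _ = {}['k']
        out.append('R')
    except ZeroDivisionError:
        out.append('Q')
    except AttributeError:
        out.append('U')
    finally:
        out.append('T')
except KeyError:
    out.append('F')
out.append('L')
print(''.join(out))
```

Execution trace: 'T' (finally) → 'F' (outer except KeyError) → 'L' (after the try/except). Output: TFL

Answer: TFL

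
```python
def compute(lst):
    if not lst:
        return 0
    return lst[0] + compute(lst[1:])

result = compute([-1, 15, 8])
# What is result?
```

(-1) + 15 + 8 + 0 = 22

Answer: 22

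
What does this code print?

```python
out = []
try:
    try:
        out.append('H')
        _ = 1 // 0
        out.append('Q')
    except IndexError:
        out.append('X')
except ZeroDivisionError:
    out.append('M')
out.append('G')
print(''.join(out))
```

Execution trace: 'H' (try body) → 'M' (outer except ZeroDivisionError) → 'G' (after the try/except). Output: HMG

Answer: HMG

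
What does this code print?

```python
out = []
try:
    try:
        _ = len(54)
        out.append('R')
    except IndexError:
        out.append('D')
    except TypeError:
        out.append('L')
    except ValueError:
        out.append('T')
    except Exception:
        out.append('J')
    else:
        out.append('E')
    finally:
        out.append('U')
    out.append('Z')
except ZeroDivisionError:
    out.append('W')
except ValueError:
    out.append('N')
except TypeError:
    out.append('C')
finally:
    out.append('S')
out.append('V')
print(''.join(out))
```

Execution trace: 'L' (inner except TypeError) → 'U' (inner finally) → 'Z' (try body, no exception) → 'S' (finally) → 'V' (after the try/except). Output: LUZSV

Answer: LUZSV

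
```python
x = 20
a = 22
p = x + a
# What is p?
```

Trace:
`x = 20` → x = 20
`a = 22` → a = 22
`p = x + a` → p = 42
So p = 42

Answer: 42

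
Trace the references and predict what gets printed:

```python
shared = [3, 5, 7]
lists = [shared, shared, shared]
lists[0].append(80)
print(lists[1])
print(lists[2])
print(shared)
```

Key concept: list of same reference.
Step by step:
`shared = [3, 5, 7]` → shared = [3, 5, 7]
`lists = [shared, shared, shared]` → lists = [[3, 5, 7], [3, 5, 7], [3, 5, 7]]
`lists[0].append(80)` → shared = [3, 5, 7, 80]; lists = [[3, 5, 7, 80], [3, 5, 7, 80], [3, 5, 7, 80]]
`print(lists[1])` → prints [3, 5, 7, 80]
`print(lists[2])` → prints [3, 5, 7, 80]
`print(shared)` → prints [3, 5, 7, 80]

Answer:
[3, 5, 7, 80]
[3, 5, 7, 80]
[3, 5, 7, 80]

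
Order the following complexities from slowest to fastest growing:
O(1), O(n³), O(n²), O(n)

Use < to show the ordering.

Ordered by growth rate: O(1) < O(n) < O(n²) < O(n³)

Answer: O(1) < O(n) < O(n²) < O(n³)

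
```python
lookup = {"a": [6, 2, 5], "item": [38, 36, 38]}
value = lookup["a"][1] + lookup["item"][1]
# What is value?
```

Trace:
`lookup = {"a": [6, 2, 5], "item": [38, 36, 38]}` → lookup = {'a': [6, 2, 5], 'item': [38, 36, 38]}
`value = lookup["a"][1] + lookup["item"][1]` → value = 38
So value = 38

Answer: 38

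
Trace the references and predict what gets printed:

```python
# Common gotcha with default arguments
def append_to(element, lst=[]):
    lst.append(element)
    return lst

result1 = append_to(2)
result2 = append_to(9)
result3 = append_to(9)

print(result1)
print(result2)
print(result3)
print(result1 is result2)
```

Key concept: mutable default argument gotcha.
Step by step:
`result1 = append_to(2)` → result1 = [2]
`result2 = append_to(9)` → result1 = [2, 9] (same object as result2); result2 = [2, 9] (same object as result1)
`result3 = append_to(9)` → result1 = [2, 9, 9] (same object as result2, result3); result2 = [2, 9, 9] (same object as result1, result3); result3 = [2, 9, 9] (same object as result1, result2)
`print(result1)` → prints [2, 9, 9]
`print(result2)` → prints [2, 9, 9]
`print(result3)` → prints [2, 9, 9]
`print(result1 is result2)` → prints True

Answer:
[2, 9, 9]
[2, 9, 9]
[2, 9, 9]
True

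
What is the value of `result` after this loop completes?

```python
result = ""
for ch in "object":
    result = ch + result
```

Reverse 'object'
`result` takes the values: "" → "o" → "bo" → "jbo" → "ejbo" → "cejbo" → "tcejbo"

Answer: "tcejbo"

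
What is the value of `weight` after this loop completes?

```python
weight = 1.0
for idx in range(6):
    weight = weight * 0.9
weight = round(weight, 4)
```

Exponential decay: 1.0 * 0.9^6
`weight` takes the values: 1.0 → 0.9 → 0.81 → 0.729 → 0.6561 → 0.59049 → 0.531441 → 0.5314

Answer: 0.5314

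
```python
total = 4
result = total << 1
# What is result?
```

Trace:
`total = 4` → total = 4
`result = total << 1` → result = 8
So result = 8

Answer: 8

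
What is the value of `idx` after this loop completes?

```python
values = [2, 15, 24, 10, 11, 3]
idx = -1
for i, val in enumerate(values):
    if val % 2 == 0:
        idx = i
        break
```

First even number index in [2, 15, 24, 10, 11, 3]
`idx` takes the values: -1 → 0

Answer: 0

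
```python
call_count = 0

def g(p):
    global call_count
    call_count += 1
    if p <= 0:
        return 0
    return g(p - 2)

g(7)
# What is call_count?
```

Linear recursion stepping by 2: 5 calls from p=7 down to ≤0.

Answer: 5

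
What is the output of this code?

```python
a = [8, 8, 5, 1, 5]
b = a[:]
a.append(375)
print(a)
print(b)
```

Key concept: slice [:] creates copy.
Step by step:
`a = [8, 8, 5, 1, 5]` → a = [8, 8, 5, 1, 5]
`b = a[:]` → b = [8, 8, 5, 1, 5]
`a.append(375)` → a = [8, 8, 5, 1, 5, 375]
`print(a)` → prints [8, 8, 5, 1, 5, 375]
`print(b)` → prints [8, 8, 5, 1, 5]

Answer:
[8, 8, 5, 1, 5, 375]
[8, 8, 5, 1, 5]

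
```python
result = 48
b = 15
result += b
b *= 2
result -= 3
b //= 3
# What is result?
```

Trace:
`result = 48` → result = 48
`b = 15` → b = 15
`result += b` → result = 63
`b *= 2` → b = 30
`result -= 3` → result = 60
`b //= 3` → b = 10
So result = 60

Answer: 60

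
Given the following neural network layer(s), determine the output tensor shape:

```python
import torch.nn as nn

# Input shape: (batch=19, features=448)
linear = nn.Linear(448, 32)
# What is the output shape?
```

Input: (19, 448) -> Output: (19, 32)

Answer: (19, 32)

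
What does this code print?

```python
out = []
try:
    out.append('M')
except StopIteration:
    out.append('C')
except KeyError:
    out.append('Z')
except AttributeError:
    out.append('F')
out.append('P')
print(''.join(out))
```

Execution trace: 'M' (try body, no exception) → 'P' (after the try/except). Output: MP

Answer: MP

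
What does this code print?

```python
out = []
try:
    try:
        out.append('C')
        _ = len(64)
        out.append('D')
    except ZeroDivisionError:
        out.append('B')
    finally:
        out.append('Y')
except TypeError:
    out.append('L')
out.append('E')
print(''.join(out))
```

Execution trace: 'C' (try body) → 'Y' (finally) → 'L' (outer except TypeError) → 'E' (after the try/except). Output: CYLE

Answer: CYLE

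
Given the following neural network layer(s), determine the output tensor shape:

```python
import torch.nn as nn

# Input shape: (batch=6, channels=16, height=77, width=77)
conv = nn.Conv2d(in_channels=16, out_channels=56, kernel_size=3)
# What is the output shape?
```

Input: (6, 16, 77, 77) -> Output: (6, 56, 75, 75)

Answer: (6, 56, 75, 75)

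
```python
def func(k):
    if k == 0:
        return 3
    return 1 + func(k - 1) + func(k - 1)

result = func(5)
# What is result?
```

func(k) = 1 + 2·func(k-1), func(0)=3. Closed form: (3+1)·2^5 - 1 = 127.

Answer: 127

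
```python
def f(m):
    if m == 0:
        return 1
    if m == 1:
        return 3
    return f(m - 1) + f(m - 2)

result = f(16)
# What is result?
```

Build up from base cases: f(0)=1, f(1)=3, f(2)=4, f(3)=7, f(4)=11, f(5)=18, f(6)=29, ..., f(16)=3571

Answer: 3571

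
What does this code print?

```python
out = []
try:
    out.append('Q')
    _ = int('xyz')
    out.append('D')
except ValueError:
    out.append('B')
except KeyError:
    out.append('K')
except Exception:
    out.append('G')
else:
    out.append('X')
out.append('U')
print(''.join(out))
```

Execution trace: 'Q' (try body) → 'B' (except ValueError) → 'U' (after the try/except). Output: QBU

Answer: QBU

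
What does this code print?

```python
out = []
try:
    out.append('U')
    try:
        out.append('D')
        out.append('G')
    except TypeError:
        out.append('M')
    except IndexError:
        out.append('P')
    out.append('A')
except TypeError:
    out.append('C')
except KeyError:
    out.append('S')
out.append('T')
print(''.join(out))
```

Execution trace: 'U' (try body) → 'D' (inner try body) → 'G' (inner try body, no exception) → 'A' (try body, no exception) → 'T' (after the try/except). Output: UDGAT

Answer: UDGAT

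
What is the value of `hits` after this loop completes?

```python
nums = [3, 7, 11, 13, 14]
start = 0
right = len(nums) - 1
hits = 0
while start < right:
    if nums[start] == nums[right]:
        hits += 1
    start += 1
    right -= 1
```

Count matching pairs from ends
`hits` takes the values: 0

Answer: 0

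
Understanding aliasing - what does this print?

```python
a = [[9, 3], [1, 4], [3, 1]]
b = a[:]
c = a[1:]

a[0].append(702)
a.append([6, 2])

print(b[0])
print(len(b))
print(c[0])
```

Key concept: slice with nested mutation.
Step by step:
`a = [[9, 3], [1, 4], [3, 1]]` → a = [[9, 3], [1, 4], [3, 1]]
`b = a[:]` → b = [[9, 3], [1, 4], [3, 1]]
`c = a[1:]` → c = [[1, 4], [3, 1]]
`a[0].append(702)` → a = [[9, 3, 702], [1, 4], [3, 1]]; b = [[9, 3, 702], [1, 4], [3, 1]]
`a.append([6, 2])` → a = [[9, 3, 702], [1, 4], [3, 1], [6, 2]]
`print(b[0])` → prints [9, 3, 702]
`print(len(b))` → prints 3
`print(c[0])` → prints [1, 4]

Answer:
[9, 3, 702]
3
[1, 4]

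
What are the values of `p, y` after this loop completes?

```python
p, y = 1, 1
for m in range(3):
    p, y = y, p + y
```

Fibonacci: after 3 iterations
`p, y` takes the values: (1, 1) → (1, 2) → (2, 3) → (3, 5)

Answer: 3, 5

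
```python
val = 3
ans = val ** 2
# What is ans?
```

Trace:
`val = 3` → val = 3
`ans = val ** 2` → ans = 9
So ans = 9

Answer: 9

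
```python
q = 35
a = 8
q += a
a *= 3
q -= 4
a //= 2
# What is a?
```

Trace:
`q = 35` → q = 35
`a = 8` → a = 8
`q += a` → q = 43
`a *= 3` → a = 24
`q -= 4` → q = 39
`a //= 2` → a = 12
So a = 12

Answer: 12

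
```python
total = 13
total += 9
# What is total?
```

Trace:
`total = 13` → total = 13
`total += 9` → total = 22
So total = 22

Answer: 22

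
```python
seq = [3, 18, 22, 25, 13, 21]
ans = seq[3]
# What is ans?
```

Trace:
`seq = [3, 18, 22, 25, 13, 21]` → seq = [3, 18, 22, 25, 13, 21]
`ans = seq[3]` → ans = 25
So ans = 25

Answer: 25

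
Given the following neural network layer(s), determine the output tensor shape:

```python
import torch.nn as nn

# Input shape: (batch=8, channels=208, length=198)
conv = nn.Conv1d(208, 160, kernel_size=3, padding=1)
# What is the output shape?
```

Input: (8, 208, 198) -> Output: (8, 160, 198)

Answer: (8, 160, 198)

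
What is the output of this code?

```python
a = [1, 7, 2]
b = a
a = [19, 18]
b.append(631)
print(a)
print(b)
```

Key concept: rebinding vs mutation: a is rebound to a new list, b still points at the original.
Step by step:
`a = [1, 7, 2]` → a = [1, 7, 2]
`b = a` → b = [1, 7, 2] (same object as a)
`a = [19, 18]` → a = [19, 18]
`b.append(631)` → b = [1, 7, 2, 631]
`print(a)` → prints [19, 18]
`print(b)` → prints [1, 7, 2, 631]

Answer:
[19, 18]
[1, 7, 2, 631]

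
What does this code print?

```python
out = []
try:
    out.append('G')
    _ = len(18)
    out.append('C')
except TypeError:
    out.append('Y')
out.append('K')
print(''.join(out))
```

Execution trace: 'G' (try body) → 'Y' (except TypeError) → 'K' (after the try/except). Output: GYK

Answer: GYK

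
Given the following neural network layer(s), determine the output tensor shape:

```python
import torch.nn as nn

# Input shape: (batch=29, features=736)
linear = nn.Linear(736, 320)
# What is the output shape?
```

Input: (29, 736) -> Output: (29, 320)

Answer: (29, 320)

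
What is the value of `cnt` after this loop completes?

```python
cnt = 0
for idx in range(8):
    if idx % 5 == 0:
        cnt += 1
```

Count numbers divisible by 5 in range(8)
`cnt` takes the values: 0 → 1 → 2

Answer: 2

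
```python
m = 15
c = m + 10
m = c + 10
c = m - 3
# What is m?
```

Trace:
`m = 15` → m = 15
`c = m + 10` → c = 25
`m = c + 10` → m = 35
`c = m - 3` → c = 32
So m = 35

Answer: 35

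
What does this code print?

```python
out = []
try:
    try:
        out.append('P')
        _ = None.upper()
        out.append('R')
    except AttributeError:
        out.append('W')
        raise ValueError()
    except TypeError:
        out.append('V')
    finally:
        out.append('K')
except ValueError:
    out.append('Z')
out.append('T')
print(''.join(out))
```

Execution trace: 'P' (inner try body) → 'W' (inner except AttributeError) → 'K' (inner finally) → 'Z' (outer except ValueError) → 'T' (after the try/except). Output: PWKZT

Answer: PWKZT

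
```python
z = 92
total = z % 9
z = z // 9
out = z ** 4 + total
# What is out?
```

Trace:
`z = 92` → z = 92
`total = z % 9` → total = 2
`z = z // 9` → z = 10
`out = z ** 4 + total` → out = 10002
So out = 10002

Answer: 10002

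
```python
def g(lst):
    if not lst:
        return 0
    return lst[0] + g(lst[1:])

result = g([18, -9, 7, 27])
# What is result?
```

18 + (-9) + 7 + 27 + 0 = 43

Answer: 43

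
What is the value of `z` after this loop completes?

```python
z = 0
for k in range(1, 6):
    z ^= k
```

XOR of 1 to 5
`z` takes the values: 0 → 1 → 3 → 0 → 4 → 1

Answer: 1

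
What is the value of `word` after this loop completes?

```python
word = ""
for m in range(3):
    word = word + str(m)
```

Concatenate digits 0 to 2
`word` takes the values: "" → "0" → "01" → "012"

Answer: "012"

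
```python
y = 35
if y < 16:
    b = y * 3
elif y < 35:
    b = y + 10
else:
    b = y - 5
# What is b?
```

Trace:
`y = 35` → y = 35
`if y < 16: ...` → y < 16 is False, y < 35 is False, take else branch → b = 30
So b = 30

Answer: 30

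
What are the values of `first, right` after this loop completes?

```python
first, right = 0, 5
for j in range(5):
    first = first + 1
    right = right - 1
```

first goes 0→5, right goes 5→0
`first, right` takes the values: (0, 5) → (1, 5) → (1, 4) → (2, 4) → (2, 3) → (3, 3) → (3, 2) → (4, 2) → (4, 1) → (5, 1) → (5, 0)

Answer: 5, 0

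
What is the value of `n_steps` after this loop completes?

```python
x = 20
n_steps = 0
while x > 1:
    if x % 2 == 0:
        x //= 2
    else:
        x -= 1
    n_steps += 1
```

Steps to reduce 20 to 1
`n_steps` takes the values: 0 → 1 → 2 → 3 → 4 → 5

Answer: 5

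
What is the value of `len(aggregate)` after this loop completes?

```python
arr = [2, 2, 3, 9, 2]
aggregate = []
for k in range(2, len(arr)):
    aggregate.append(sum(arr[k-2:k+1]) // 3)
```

Number of 3-element averages
`aggregate` takes the values: [] → [2] → [2, 4] → [2, 4, 4]
So `len(aggregate)` = 3

Answer: 3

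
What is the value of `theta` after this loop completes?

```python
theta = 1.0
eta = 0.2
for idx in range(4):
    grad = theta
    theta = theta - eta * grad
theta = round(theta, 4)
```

Gradient descent: w = 1.0 * (1 - 0.2)^4
`theta` takes the values: 1.0 → 0.8 → 0.64 → 0.512 → 0.4096

Answer: 0.4096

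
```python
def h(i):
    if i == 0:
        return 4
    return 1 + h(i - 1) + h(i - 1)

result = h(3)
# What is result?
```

h(i) = 1 + 2·h(i-1), h(0)=4. Closed form: (4+1)·2^3 - 1 = 39.

Answer: 39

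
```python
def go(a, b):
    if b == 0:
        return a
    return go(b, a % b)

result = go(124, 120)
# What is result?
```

go(124, 120) -> go(120, 4) -> go(4, 0) -> 4

Answer: 4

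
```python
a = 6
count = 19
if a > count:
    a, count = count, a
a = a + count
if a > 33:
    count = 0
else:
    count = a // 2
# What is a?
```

Trace:
`a = 6` → a = 6
`count = 19` → count = 19
`if a > count: ...` → a > count is False → no variable changes
`a = a + count` → a = 25
`if a > 33: ...` → a > 33 is False, take else branch → count = 12
So a = 25

Answer: 25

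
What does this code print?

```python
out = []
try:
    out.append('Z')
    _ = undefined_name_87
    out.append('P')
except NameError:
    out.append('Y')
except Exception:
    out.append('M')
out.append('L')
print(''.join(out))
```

Execution trace: 'Z' (try body) → 'Y' (except NameError) → 'L' (after the try/except). Output: ZYL

Answer: ZYL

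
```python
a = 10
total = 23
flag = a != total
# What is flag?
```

Trace:
`a = 10` → a = 10
`total = 23` → total = 23
`flag = a != total` → flag = True
So flag = True

Answer: True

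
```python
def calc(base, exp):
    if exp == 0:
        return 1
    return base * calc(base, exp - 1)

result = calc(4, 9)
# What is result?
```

calc(4, 9) = 4 * 4 * 4 * 4 * 4 * 4 * 4 * 4 * 4 = 262144

Answer: 262144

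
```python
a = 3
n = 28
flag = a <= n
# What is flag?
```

Trace:
`a = 3` → a = 3
`n = 28` → n = 28
`flag = a <= n` → flag = True
So flag = True

Answer: True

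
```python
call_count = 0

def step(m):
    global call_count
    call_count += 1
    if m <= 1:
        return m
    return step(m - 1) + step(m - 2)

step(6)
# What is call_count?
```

Calls(m) = 1 + Calls(m-1) + Calls(m-2); Calls(0)=Calls(1)=1. For m=6 this gives 25.

Answer: 25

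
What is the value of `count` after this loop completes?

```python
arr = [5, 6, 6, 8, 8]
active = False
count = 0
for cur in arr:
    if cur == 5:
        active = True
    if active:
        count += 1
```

Count elements after first 5 in [5, 6, 6, 8, 8]
`count` takes the values: 0 → 1 → 2 → 3 → 4 → 5

Answer: 5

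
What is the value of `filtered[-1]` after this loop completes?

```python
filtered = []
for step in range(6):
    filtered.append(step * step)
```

Last element of squares 0 to 5
`filtered` takes the values: [] → [0] → [0, 1] → [0, 1, 4] → [0, 1, 4, 9] → [0, 1, 4, 9, 16] → [0, 1, 4, 9, 16, 25]
So `filtered[-1]` = 25

Answer: 25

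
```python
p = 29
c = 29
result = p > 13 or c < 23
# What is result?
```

Trace:
`p = 29` → p = 29
`c = 29` → c = 29
`result = p > 13 or c < 23` → result = True
So result = True

Answer: True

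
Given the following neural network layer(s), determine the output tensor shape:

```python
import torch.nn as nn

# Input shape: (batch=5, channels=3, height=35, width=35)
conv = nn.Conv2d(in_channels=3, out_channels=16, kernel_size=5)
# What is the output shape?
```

Input: (5, 3, 35, 35) -> Output: (5, 16, 31, 31)

Answer: (5, 16, 31, 31)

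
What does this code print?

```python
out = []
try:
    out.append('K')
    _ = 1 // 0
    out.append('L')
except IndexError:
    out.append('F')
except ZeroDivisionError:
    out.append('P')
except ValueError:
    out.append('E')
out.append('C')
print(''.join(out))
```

Execution trace: 'K' (try body) → 'P' (except ZeroDivisionError) → 'C' (after the try/except). Output: KPC

Answer: KPC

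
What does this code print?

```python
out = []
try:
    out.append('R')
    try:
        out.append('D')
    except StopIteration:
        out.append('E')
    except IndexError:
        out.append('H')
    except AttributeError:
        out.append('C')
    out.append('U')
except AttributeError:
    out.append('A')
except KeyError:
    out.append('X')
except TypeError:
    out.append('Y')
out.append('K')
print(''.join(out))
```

Execution trace: 'R' (try body) → 'D' (inner try body, no exception) → 'U' (try body, no exception) → 'K' (after the try/except). Output: RDUK

Answer: RDUK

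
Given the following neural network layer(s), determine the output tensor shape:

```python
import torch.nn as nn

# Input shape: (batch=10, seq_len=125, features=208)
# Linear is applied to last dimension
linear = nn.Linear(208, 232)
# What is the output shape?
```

Input: (10, 125, 208) -> Output: (10, 125, 232)

Answer: (10, 125, 232)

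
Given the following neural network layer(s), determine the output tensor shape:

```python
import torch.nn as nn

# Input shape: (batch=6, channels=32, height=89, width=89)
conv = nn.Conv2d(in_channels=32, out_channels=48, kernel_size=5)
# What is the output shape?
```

Input: (6, 32, 89, 89) -> Output: (6, 48, 85, 85)

Answer: (6, 48, 85, 85)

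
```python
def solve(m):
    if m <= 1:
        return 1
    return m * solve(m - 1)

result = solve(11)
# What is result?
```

solve(11) = 11 * 10 * 9 * 8 * 7 * 6 * 5 * 4 * 3 * 2 * 1 = 39916800

Answer: 39916800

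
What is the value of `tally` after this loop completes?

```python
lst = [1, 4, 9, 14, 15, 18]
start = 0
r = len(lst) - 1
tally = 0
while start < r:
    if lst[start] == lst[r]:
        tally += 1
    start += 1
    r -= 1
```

Count matching pairs from ends
`tally` takes the values: 0

Answer: 0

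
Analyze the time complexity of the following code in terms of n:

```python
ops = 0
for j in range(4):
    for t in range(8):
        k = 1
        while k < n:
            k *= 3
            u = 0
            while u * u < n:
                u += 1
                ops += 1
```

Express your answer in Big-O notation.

Each loop level contributes: 1 × 1 × log n × √n. Multiplying the contributions gives O(√n log n).

Answer: O(√n log n)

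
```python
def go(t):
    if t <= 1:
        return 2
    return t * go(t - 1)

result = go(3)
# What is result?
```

go(3) = 3 * 2 * 2 = 12

Answer: 12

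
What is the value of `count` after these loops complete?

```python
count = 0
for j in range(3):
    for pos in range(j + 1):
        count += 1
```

Triangle: 1 + 2 + ... + 3
`count` takes the values: 0 → 1 → 2 → 3 → 4 → 5 → 6

Answer: 6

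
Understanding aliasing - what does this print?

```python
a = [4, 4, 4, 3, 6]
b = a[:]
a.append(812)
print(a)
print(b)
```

Key concept: slice [:] creates copy.
Step by step:
`a = [4, 4, 4, 3, 6]` → a = [4, 4, 4, 3, 6]
`b = a[:]` → b = [4, 4, 4, 3, 6]
`a.append(812)` → a = [4, 4, 4, 3, 6, 812]
`print(a)` → prints [4, 4, 4, 3, 6, 812]
`print(b)` → prints [4, 4, 4, 3, 6]

Answer:
[4, 4, 4, 3, 6, 812]
[4, 4, 4, 3, 6]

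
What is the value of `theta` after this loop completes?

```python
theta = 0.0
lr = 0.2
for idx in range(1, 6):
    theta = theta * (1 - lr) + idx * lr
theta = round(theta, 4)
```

Moving average with lr=0.2
`theta` takes the values: 0.0 → 0.2 → 0.56 → 1.048 → 1.6384 → 2.31072 → 2.3107

Answer: 2.3107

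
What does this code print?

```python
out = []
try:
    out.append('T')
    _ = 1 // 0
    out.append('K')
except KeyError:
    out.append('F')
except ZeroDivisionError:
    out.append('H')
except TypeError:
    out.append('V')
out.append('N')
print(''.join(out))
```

Execution trace: 'T' (try body) → 'H' (except ZeroDivisionError) → 'N' (after the try/except). Output: THN

Answer: THN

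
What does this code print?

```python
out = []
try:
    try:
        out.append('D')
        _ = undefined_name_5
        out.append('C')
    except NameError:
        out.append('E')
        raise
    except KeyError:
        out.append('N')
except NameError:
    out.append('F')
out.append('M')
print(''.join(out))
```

Execution trace: 'D' (inner try body) → 'E' (inner except NameError) → 'F' (outer except NameError) → 'M' (after the try/except). Output: DEFM

Answer: DEFM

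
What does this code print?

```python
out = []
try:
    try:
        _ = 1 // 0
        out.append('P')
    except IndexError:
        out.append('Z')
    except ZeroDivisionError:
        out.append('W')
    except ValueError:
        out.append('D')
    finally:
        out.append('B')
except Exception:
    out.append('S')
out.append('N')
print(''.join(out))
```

Execution trace: 'W' (inner except ZeroDivisionError) → 'B' (inner finally) → 'N' (after the try/except). Output: WBN

Answer: WBN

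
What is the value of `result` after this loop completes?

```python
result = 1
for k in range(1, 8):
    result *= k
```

7! = 5040
`result` takes the values: 1 → 2 → 6 → 24 → 120 → 720 → 5040

Answer: 5040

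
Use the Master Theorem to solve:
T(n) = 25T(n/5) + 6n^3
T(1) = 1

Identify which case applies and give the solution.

a=25, b=5, f(n)=6n^3. log_5(25) = 2. Since c=3 > 2 and the regularity condition holds (25(n/5)^3 = (25/5^3)n^3 with 25/5^3 < 1), Case 3 applies: T(n) = Θ(f(n)) = O(n^3).

Answer: O(n^3) - Case 3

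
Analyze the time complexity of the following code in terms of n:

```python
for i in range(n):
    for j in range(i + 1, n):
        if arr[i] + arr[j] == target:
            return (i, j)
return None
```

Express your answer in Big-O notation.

This is Two sum brute force. Time complexity: O(n²).

Answer: O(n²)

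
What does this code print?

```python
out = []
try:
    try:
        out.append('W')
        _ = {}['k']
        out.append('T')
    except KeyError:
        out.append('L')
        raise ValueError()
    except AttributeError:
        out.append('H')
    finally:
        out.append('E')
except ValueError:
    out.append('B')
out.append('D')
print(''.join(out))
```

Execution trace: 'W' (try body) → 'L' (except KeyError) → 'E' (finally) → 'B' (outer except ValueError) → 'D' (after the try/except). Output: WLEBD

Answer: WLEBD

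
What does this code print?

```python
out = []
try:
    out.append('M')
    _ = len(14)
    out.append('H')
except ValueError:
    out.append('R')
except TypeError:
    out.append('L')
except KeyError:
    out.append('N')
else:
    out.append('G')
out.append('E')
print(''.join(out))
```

Execution trace: 'M' (try body) → 'L' (except TypeError) → 'E' (after the try/except). Output: MLE

Answer: MLE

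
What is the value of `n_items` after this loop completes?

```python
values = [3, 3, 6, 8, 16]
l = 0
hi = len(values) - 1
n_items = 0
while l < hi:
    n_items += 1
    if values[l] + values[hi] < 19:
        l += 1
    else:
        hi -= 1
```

Steps to find pair summing to 19
`n_items` takes the values: 0 → 1 → 2 → 3 → 4

Answer: 4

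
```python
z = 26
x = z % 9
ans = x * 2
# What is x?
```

Trace:
`z = 26` → z = 26
`x = z % 9` → x = 8
`ans = x * 2` → ans = 16
So x = 8

Answer: 8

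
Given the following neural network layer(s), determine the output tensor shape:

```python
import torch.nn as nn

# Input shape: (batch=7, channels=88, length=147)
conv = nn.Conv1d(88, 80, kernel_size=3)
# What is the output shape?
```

Input: (7, 88, 147) -> Output: (7, 80, 145)

Answer: (7, 80, 145)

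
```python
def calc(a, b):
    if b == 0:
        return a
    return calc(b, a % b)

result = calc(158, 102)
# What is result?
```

calc(158, 102) -> calc(102, 56) -> calc(56, 46) -> calc(46, 10) -> calc(10, 6) -> calc(6, 4) -> calc(4, 2) -> calc(2, 0) -> 2

Answer: 2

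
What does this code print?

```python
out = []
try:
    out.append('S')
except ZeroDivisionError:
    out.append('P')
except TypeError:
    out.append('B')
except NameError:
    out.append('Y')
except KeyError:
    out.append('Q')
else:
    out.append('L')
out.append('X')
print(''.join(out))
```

Execution trace: 'S' (try body, no exception) → 'L' (else) → 'X' (after the try/except). Output: SLX

Answer: SLX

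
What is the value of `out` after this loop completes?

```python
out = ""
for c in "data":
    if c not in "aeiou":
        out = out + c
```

Remove vowels from 'data'
`out` takes the values: "" → "d" → "dt"

Answer: "dt"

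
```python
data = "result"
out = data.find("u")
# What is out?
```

Trace:
`data = "result"` → data = 'result'
`out = data.find("u")` → out = 3
So out = 3

Answer: 3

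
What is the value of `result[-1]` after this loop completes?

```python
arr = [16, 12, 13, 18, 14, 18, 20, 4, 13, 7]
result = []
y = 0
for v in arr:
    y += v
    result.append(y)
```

Cumulative sum ends at 135
`result` takes the values: [] → [16] → [16, 28] → [16, 28, 41] → [16, 28, 41, 59] → [16, 28, 41, 59, 73] → [16, 28, 41, 59, 73, 91] → [16, 28, 41, 59, 73, 91, 111] → [16, 28, 41, 59, 73, 91, 111, 115] → [16, 28, 41, 59, 73, 91, 111, 115, 128] → [16, 28, 41, 59, 73, 91, 111, 115, 128, 135]
So `result[-1]` = 135

Answer: 135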